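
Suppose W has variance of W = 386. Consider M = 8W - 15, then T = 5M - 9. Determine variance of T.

variance of T = 617600

variance of M = 8²·386 = 24704.
variance of T = 5²·24704 = 617600.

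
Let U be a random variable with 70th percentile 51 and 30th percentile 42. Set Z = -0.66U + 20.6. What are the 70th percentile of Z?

70th percentile of Z = -7.12

Since a = -0.66 < 0 the transformation is decreasing, reversing order: the 70th percentile of Z corresponds to the 30th percentile of U.
So P_{70}(Z) = a·P_{30}(U) + b = (-0.66)·42 + 20.6 = -7.12.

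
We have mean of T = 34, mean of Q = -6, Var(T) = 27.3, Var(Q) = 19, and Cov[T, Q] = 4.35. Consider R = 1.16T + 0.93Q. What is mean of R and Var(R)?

mean of R = 1.16·mean of T + 0.93·mean of Q = 1.16·34 + 0.93·(-6) = 33.86.
Var(R) = a²·Var(T) + b²·Var(Q) + 2ab·Cov[T, Q] with a = 1.16, b = 0.93.
= 1.16²·27.3 + 0.93²·19 + 2·1.16·0.93·4.35
= 36.73488 + 16.4331 + 9.38556 = 62.55354.

mean of R = 33.86, Var(R) = 62.55354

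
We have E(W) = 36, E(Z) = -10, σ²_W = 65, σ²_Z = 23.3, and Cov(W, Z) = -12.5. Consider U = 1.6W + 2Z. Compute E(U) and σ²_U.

E(U) = 37.6, σ²_U = 179.6

E(U) = 1.6·E(W) + 2·E(Z) = 1.6·36 + 2·(-10) = 37.6.
σ²_U = a²·σ²_W + b²·σ²_Z + 2ab·Cov(W, Z) with a = 1.6, b = 2.
= 1.6²·65 + 2²·23.3 + 2·1.6·2·(-12.5)
= 166.4 + 93.2 + (-80) = 179.6.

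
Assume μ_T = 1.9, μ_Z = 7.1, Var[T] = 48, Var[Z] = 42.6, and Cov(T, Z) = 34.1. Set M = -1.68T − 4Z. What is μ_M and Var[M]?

μ_M = -31.592, Var[M] = 1275.3792

μ_M = (-1.68)·μ_T + (-4)·μ_Z = (-1.68)·1.9 + (-4)·7.1 = -31.592.
Var[M] = a²·Var[T] + b²·Var[Z] + 2ab·Cov(T, Z) with a = -1.68, b = -4.
= (-1.68)²·48 + (-4)²·42.6 + 2·(-1.68)·(-4)·34.1
= 135.4752 + 681.6 + 458.304 = 1275.3792.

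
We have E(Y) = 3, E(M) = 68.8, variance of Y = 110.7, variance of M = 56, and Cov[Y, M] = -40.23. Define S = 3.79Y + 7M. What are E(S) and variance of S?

E(S) = 492.97, variance of S = 2199.50207

E(S) = 3.79·E(Y) + 7·E(M) = 3.79·3 + 7·68.8 = 492.97.
variance of S = a²·variance of Y + b²·variance of M + 2ab·Cov[Y, M] with a = 3.79, b = 7.
= 3.79²·110.7 + 7²·56 + 2·3.79·7·(-40.23)
= 1590.10587 + 2744 + (-2134.6038) = 2199.50207.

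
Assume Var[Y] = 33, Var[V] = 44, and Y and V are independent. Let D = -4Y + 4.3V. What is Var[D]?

Var[D] = 1341.56

Var[D] = a²·Var[Y] + b²·Var[V] + 2ab·Cov(Y, V) with a = -4, b = 4.3.
Independence gives Cov(Y, V) = 0.
= (-4)²·33 + 4.3²·44 + 2·(-4)·4.3·0
= 528 + 813.56 + 0 = 1341.56.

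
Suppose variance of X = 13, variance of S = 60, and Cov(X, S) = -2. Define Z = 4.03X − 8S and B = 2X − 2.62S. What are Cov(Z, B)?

Cov(Z, B) = 1415.4972

By bilinearity, Cov(Z, B) = ac·variance of X + bd·variance of S + (ad+bc)·Cov(X, S), with a=4.03, b=-8, c=2, d=-2.62.
ac·variance of X = 4.03·2·13 = 104.78
bd·variance of S = (-8)·(-2.62)·60 = 1257.6
(ad+bc)·Cov(X, S) = (-26.5586)·(-2) = 53.1172
Cov(Z, B) = 104.78 + 1257.6 + 53.1172 = 1415.4972.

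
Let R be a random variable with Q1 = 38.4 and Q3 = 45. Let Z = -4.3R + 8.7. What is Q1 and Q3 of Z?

a = -4.3 < 0 reverses order: Q1(Z) comes from Q3(R), Q3(Z) from Q1(R).
Q1(Z) = (-4.3)·45 + 8.7 = -184.8; Q3(Z) = (-4.3)·38.4 + 8.7 = -156.42.

Q1(Z) = -184.8, Q3(Z) = -156.42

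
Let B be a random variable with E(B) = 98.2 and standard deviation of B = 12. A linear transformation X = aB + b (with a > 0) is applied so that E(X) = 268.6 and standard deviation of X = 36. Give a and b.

a = 3, b = -26

standard deviation of X = a·standard deviation of B (a > 0), so a = 36/12 = 3.
E(X) = a·E(B) + b, so b = 268.6 − 3·98.2 = -26.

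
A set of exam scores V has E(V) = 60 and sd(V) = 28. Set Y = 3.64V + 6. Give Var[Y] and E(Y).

Var[Y] = 10387.6864, E(Y) = 224.4

Y = 3.64V + 6 is linear with a = 3.64, b = 6.
Var[V] = 28² = 784.
Var[Y] = a²·Var[V] = 3.64²·784 = 10387.6864 (the additive constant 6 does not affect variance).
E(Y) = a·E(V) + b = 3.64·60 + 6 = 224.4.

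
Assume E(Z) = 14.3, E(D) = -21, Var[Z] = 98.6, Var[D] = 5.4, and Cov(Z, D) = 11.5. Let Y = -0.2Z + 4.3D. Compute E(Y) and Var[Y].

E(Y) = -93.16, Var[Y] = 84.01

E(Y) = (-0.2)·E(Z) + 4.3·E(D) = (-0.2)·14.3 + 4.3·(-21) = -93.16.
Var[Y] = a²·Var[Z] + b²·Var[D] + 2ab·Cov(Z, D) with a = -0.2, b = 4.3.
= (-0.2)²·98.6 + 4.3²·5.4 + 2·(-0.2)·4.3·11.5
= 3.944 + 99.846 + (-19.78) = 84.01.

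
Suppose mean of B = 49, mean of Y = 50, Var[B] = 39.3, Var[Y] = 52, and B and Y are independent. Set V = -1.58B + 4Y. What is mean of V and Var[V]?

mean of V = (-1.58)·mean of B + 4·mean of Y = (-1.58)·49 + 4·50 = 122.58.
Var[V] = a²·Var[B] + b²·Var[Y] + 2ab·covariance of B and Y with a = -1.58, b = 4.
Independence gives covariance of B and Y = 0.
= (-1.58)²·39.3 + 4²·52 + 2·(-1.58)·4·0
= 98.10852 + 832 + 0 = 930.10852.

mean of V = 122.58, Var[V] = 930.10852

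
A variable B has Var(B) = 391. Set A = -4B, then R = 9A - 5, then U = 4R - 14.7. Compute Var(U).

Var(U) = 8107776

Var(A) = (-4)²·391 = 6256.
Var(R) = 9²·6256 = 506736.
Var(U) = 4²·506736 = 8107776.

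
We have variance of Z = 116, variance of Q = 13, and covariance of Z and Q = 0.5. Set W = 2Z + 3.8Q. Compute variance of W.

variance of W = a²·variance of Z + b²·variance of Q + 2ab·covariance of Z and Q with a = 2, b = 3.8.
= 2²·116 + 3.8²·13 + 2·2·3.8·0.5
= 464 + 187.72 + 7.6 = 659.32.

variance of W = 659.32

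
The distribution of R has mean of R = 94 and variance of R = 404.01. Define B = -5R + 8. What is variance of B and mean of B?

variance of B = 10100.25, mean of B = -462

B = -5R + 8 is linear with a = -5, b = 8.
variance of B = a²·variance of R = (-5)²·404.01 = 10100.25 (the additive constant 8 does not affect variance).
mean of B = a·mean of R + b = (-5)·94 + 8 = -462.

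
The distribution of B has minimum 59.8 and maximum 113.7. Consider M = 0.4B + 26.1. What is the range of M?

Range of B = 113.7 − 59.8 = 53.9.
Range(M) = |a|·Range(B) = |0.4|·53.9 = 21.56.

Range(M) = 21.56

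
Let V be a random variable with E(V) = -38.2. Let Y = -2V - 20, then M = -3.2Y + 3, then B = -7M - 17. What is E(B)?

E(B) = 1225.36

E(Y) = (-2)·(-38.2) + (-20) = 56.4.
E(M) = (-3.2)·56.4 + 3 = -177.48.
E(B) = (-7)·(-177.48) + (-17) = 1225.36.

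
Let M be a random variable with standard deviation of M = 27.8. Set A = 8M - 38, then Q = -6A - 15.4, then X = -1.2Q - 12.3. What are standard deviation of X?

standard deviation of X = 1601.28

standard deviation of A = |8|·27.8 = 222.4.
standard deviation of Q = |-6|·222.4 = 1334.4.
standard deviation of X = |-1.2|·1334.4 = 1601.28.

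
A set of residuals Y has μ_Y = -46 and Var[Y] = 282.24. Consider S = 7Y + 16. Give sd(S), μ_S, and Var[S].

S = 7Y + 16 is linear with a = 7, b = 16.
sd(Y) = √282.24 = 16.8.
sd(S) = |a|·sd(Y) = |7|·16.8 = 117.6.
μ_S = a·μ_Y + b = 7·(-46) + 16 = -306.
Var[S] = a²·Var[Y] = 7²·282.24 = 13829.76 (the additive constant 16 does not affect variance).

sd(S) = 117.6, μ_S = -306, Var[S] = 13829.76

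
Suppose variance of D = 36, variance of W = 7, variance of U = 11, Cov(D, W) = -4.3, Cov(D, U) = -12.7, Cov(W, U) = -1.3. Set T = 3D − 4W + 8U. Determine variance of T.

variance of T = a²·variance of D + b²·variance of W + c²·variance of U + 2ab·Cov(D, W) + 2ac·Cov(D, U) + 2bc·Cov(W, U), with a = 3, b = -4, c = 8.
= 324 + 112 + 704 + 103.2 + (-609.6) + 83.2
= 716.8.

variance of T = 716.8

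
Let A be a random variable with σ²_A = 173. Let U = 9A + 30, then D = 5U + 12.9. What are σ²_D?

σ²_D = 350325

σ²_U = 9²·173 = 14013.
σ²_D = 5²·14013 = 350325.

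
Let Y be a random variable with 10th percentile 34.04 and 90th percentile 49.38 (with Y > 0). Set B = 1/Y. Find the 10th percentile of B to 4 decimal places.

1/Y is decreasing on Y > 0, so percentile order reverses: P_{10}(B) uses P_{90}(Y) = 49.38.
P_{10}(B) = 1/49.38 ≈ 0.0203.

10th percentile of B = 0.0203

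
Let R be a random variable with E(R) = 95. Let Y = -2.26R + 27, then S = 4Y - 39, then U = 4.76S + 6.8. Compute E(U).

E(U) = -3752.648

E(Y) = (-2.26)·95 + 27 = -187.7.
E(S) = 4·(-187.7) + (-39) = -789.8.
E(U) = 4.76·(-789.8) + 6.8 = -3752.648.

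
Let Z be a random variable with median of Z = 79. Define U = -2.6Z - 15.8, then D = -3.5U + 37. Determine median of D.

median of U = (-2.6)·79 + (-15.8) = -221.2.
median of D = (-3.5)·(-221.2) + 37 = 811.2.

median of D = 811.2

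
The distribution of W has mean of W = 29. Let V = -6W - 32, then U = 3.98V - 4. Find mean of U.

mean of V = (-6)·29 + (-32) = -206.
mean of U = 3.98·(-206) + (-4) = -823.88.

mean of U = -823.88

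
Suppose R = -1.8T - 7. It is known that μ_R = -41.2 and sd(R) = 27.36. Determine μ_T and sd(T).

μ_T = 19, sd(T) = 15.2

From R = -1.8T - 7: μ_R = a·μ_T + b, so μ_T = (μ_R − b)/a = (-41.2 − (-7))/(-1.8) = 19.
sd(R) = |a|·sd(T), so sd(T) = 27.36/|-1.8| = 15.2.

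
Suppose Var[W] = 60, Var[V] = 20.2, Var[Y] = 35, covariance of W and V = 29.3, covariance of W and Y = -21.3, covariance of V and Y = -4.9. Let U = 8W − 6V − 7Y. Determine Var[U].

Var[U] = 5443.4

Var[U] = a²·Var[W] + b²·Var[V] + c²·Var[Y] + 2ab·covariance of W and V + 2ac·covariance of W and Y + 2bc·covariance of V and Y, with a = 8, b = -6, c = -7.
= 3840 + 727.2 + 1715 + (-2812.8) + 2385.6 + (-411.6)
= 5443.4.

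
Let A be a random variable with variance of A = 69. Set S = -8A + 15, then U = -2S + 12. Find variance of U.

variance of S = (-8)²·69 = 4416.
variance of U = (-2)²·4416 = 17664.

variance of U = 17664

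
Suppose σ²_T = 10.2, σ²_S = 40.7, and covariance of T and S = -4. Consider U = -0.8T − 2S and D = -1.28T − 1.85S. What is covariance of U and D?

By bilinearity, covariance of U and D = ac·σ²_T + bd·σ²_S + (ad+bc)·covariance of T and S, with a=-0.8, b=-2, c=-1.28, d=-1.85.
ac·σ²_T = (-0.8)·(-1.28)·10.2 = 10.4448
bd·σ²_S = (-2)·(-1.85)·40.7 = 150.59
(ad+bc)·covariance of T and S = (4.04)·(-4) = -16.16
covariance of U and D = 10.4448 + 150.59 + (-16.16) = 144.8748.

covariance of U and D = 144.8748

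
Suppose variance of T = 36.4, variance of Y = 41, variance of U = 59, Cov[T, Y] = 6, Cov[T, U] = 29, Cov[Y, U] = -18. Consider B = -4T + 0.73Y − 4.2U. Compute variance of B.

variance of B = 2694.7449

variance of B = a²·variance of T + b²·variance of Y + c²·variance of U + 2ab·Cov[T, Y] + 2ac·Cov[T, U] + 2bc·Cov[Y, U], with a = -4, b = 0.73, c = -4.2.
= 582.4 + 21.8489 + 1040.76 + (-35.04) + 974.4 + 110.376
= 2694.7449.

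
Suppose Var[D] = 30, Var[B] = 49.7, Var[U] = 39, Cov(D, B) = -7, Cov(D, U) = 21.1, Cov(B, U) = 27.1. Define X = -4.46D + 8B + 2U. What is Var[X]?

Var[X] = a²·Var[D] + b²·Var[B] + c²·Var[U] + 2ab·Cov(D, B) + 2ac·Cov(D, U) + 2bc·Cov(B, U), with a = -4.46, b = 8, c = 2.
= 596.748 + 3180.8 + 156 + 499.52 + (-376.424) + 867.2
= 4923.844.

Var[X] = 4923.844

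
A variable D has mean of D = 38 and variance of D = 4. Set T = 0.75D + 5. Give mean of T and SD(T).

T = 0.75D + 5 is linear with a = 0.75, b = 5.
mean of T = a·mean of D + b = 0.75·38 + 5 = 33.5.
SD(D) = √4 = 2.
SD(T) = |a|·SD(D) = |0.75|·2 = 1.5.

mean of T = 33.5, SD(T) = 1.5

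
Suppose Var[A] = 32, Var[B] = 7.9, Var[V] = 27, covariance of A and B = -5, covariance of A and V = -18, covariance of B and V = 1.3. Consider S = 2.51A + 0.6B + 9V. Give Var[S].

Var[S] = a²·Var[A] + b²·Var[B] + c²·Var[V] + 2ab·covariance of A and B + 2ac·covariance of A and V + 2bc·covariance of B and V, with a = 2.51, b = 0.6, c = 9.
= 201.6032 + 2.844 + 2187 + (-15.06) + (-813.24) + 14.04
= 1577.1872.

Var[S] = 1577.1872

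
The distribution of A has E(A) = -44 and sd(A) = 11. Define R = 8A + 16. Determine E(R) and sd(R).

E(R) = -336, sd(R) = 88

R = 8A + 16 is linear with a = 8, b = 16.
E(R) = a·E(A) + b = 8·(-44) + 16 = -336.
sd(R) = |a|·sd(A) = |8|·11 = 88.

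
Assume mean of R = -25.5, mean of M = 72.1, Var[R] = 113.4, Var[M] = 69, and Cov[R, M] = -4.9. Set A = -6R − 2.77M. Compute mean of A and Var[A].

mean of A = -46.717, Var[A] = 4448.9541

mean of A = (-6)·mean of R + (-2.77)·mean of M = (-6)·(-25.5) + (-2.77)·72.1 = -46.717.
Var[A] = a²·Var[R] + b²·Var[M] + 2ab·Cov[R, M] with a = -6, b = -2.77.
= (-6)²·113.4 + (-2.77)²·69 + 2·(-6)·(-2.77)·(-4.9)
= 4082.4 + 529.4301 + (-162.876) = 4448.9541.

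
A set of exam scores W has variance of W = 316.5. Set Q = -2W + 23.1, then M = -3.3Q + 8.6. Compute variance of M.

variance of M = 13786.74

variance of Q = (-2)²·316.5 = 1266.
variance of M = (-3.3)²·1266 = 13786.74.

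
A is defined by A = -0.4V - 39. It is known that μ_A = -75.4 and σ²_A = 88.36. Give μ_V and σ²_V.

μ_V = 91, σ²_V = 552.25

From A = -0.4V - 39: μ_A = a·μ_V + b, so μ_V = (μ_A − b)/a = (-75.4 − (-39))/(-0.4) = 91.
σ²_A = a²·σ²_V, so σ²_V = 88.36/(-0.4)² = 552.25.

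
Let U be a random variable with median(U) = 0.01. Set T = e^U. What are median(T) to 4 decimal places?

e^U is monotone on this domain, so median(T) = exp(0.01) ≈ 1.0101.

median(T) = 1.0101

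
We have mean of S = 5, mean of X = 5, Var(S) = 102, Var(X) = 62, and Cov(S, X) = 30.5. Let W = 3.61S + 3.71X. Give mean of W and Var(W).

mean of W = 36.6, Var(W) = 2999.6275

mean of W = 3.61·mean of S + 3.71·mean of X = 3.61·5 + 3.71·5 = 36.6.
Var(W) = a²·Var(S) + b²·Var(X) + 2ab·Cov(S, X) with a = 3.61, b = 3.71.
= 3.61²·102 + 3.71²·62 + 2·3.61·3.71·30.5
= 1329.2742 + 853.3742 + 816.9791 = 2999.6275.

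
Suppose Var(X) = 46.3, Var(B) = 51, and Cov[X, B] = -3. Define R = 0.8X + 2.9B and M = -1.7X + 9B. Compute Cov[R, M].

Cov[R, M] = 1261.322

By bilinearity, Cov[R, M] = ac·Var(X) + bd·Var(B) + (ad+bc)·Cov[X, B], with a=0.8, b=2.9, c=-1.7, d=9.
ac·Var(X) = 0.8·(-1.7)·46.3 = -62.968
bd·Var(B) = 2.9·9·51 = 1331.1
(ad+bc)·Cov[X, B] = (2.27)·(-3) = -6.81
Cov[R, M] = -62.968 + 1331.1 + (-6.81) = 1261.322.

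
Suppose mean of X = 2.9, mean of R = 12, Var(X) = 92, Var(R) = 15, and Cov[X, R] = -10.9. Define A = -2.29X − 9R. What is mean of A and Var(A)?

mean of A = -114.641, Var(A) = 1248.1592

mean of A = (-2.29)·mean of X + (-9)·mean of R = (-2.29)·2.9 + (-9)·12 = -114.641.
Var(A) = a²·Var(X) + b²·Var(R) + 2ab·Cov[X, R] with a = -2.29, b = -9.
= (-2.29)²·92 + (-9)²·15 + 2·(-2.29)·(-9)·(-10.9)
= 482.4572 + 1215 + (-449.298) = 1248.1592.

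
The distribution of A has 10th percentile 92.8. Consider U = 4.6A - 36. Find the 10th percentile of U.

10th percentile of U = 390.88

Since a = 4.6 > 0 the transformation is increasing, so the 10th percentile of U = a·(P_{10} of A) + b = 4.6·92.8 + (-36) = 390.88.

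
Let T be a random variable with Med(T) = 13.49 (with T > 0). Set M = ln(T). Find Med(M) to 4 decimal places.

Med(M) = 2.6019

ln(T) is monotone on this domain, so Med(M) = ln(13.49) ≈ 2.6019.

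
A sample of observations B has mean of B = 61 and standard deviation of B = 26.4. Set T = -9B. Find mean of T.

T = -9B is linear with a = -9, b = 0.
mean of T = a·mean of B + b = (-9)·61 = -549.

mean of T = -549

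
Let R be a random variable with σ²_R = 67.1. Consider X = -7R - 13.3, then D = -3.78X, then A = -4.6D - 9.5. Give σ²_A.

σ²_X = (-7)²·67.1 = 3287.9.
σ²_D = (-3.78)²·3287.9 = 46978.83036.
σ²_A = (-4.6)²·46978.83036 = 994072.0504176.

σ²_A = 994072.0504176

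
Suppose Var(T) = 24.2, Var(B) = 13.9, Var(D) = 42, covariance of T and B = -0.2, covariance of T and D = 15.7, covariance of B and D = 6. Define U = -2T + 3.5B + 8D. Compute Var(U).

Var(U) = 2791.475

Var(U) = a²·Var(T) + b²·Var(B) + c²·Var(D) + 2ab·covariance of T and B + 2ac·covariance of T and D + 2bc·covariance of B and D, with a = -2, b = 3.5, c = 8.
= 96.8 + 170.275 + 2688 + 2.8 + (-502.4) + 336
= 2791.475.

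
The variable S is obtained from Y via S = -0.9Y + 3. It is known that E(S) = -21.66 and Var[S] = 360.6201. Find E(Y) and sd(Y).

From S = -0.9Y + 3: E(S) = a·E(Y) + b, so E(Y) = (E(S) − b)/a = (-21.66 − 3)/(-0.9) = 27.4.
sd(S) = √360.6201 = 18.99.
sd(S) = |a|·sd(Y), so sd(Y) = 18.99/|-0.9| = 21.1.

E(Y) = 27.4, sd(Y) = 21.1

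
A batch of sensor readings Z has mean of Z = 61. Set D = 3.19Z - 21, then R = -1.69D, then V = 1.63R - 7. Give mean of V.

mean of V = -485.188373

mean of D = 3.19·61 + (-21) = 173.59.
mean of R = (-1.69)·173.59 = -293.3671.
mean of V = 1.63·(-293.3671) + (-7) = -485.188373.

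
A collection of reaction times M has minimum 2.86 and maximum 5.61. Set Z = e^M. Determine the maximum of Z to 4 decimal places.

e^M is increasing on this domain, so max(Z) comes from max(M) = 5.61: max(Z) = exp(5.61) ≈ 273.1442.

max(Z) = 273.1442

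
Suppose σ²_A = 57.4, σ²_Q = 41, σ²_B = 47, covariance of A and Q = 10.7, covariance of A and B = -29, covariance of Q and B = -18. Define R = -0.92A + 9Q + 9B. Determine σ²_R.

σ²_R = 4563.63136

σ²_R = a²·σ²_A + b²·σ²_Q + c²·σ²_B + 2ab·covariance of A and Q + 2ac·covariance of A and B + 2bc·covariance of Q and B, with a = -0.92, b = 9, c = 9.
= 48.58336 + 3321 + 3807 + (-177.192) + 480.24 + (-2916)
= 4563.63136.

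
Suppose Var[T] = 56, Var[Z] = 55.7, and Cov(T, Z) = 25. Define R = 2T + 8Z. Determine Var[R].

Var[R] = 4588.8

Var[R] = a²·Var[T] + b²·Var[Z] + 2ab·Cov(T, Z) with a = 2, b = 8.
= 2²·56 + 8²·55.7 + 2·2·8·25
= 224 + 3564.8 + 800 = 4588.8.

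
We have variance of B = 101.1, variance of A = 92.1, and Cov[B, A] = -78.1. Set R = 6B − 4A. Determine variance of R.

variance of R = a²·variance of B + b²·variance of A + 2ab·Cov[B, A] with a = 6, b = -4.
= 6²·101.1 + (-4)²·92.1 + 2·6·(-4)·(-78.1)
= 3639.6 + 1473.6 + 3748.8 = 8862.

variance of R = 8862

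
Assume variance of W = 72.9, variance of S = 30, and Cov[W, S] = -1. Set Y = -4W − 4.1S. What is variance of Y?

variance of Y = a²·variance of W + b²·variance of S + 2ab·Cov[W, S] with a = -4, b = -4.1.
= (-4)²·72.9 + (-4.1)²·30 + 2·(-4)·(-4.1)·(-1)
= 1166.4 + 504.3 + (-32.8) = 1637.9.

variance of Y = 1637.9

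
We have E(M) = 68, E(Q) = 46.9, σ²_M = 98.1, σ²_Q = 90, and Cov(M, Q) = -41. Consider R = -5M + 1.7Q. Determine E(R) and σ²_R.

E(R) = (-5)·E(M) + 1.7·E(Q) = (-5)·68 + 1.7·46.9 = -260.27.
σ²_R = a²·σ²_M + b²·σ²_Q + 2ab·Cov(M, Q) with a = -5, b = 1.7.
= (-5)²·98.1 + 1.7²·90 + 2·(-5)·1.7·(-41)
= 2452.5 + 260.1 + 697 = 3409.6.

E(R) = -260.27, σ²_R = 3409.6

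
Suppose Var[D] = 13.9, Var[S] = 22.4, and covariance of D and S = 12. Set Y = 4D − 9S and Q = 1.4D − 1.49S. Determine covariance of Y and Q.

By bilinearity, covariance of Y and Q = ac·Var[D] + bd·Var[S] + (ad+bc)·covariance of D and S, with a=4, b=-9, c=1.4, d=-1.49.
ac·Var[D] = 4·1.4·13.9 = 77.84
bd·Var[S] = (-9)·(-1.49)·22.4 = 300.384
(ad+bc)·covariance of D and S = (-18.56)·12 = -222.72
covariance of Y and Q = 77.84 + 300.384 + (-222.72) = 155.504.

covariance of Y and Q = 155.504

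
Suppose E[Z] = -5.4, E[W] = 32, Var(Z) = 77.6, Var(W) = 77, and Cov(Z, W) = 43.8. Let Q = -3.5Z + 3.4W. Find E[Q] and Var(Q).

E[Q] = 127.7, Var(Q) = 798.28

E[Q] = (-3.5)·E[Z] + 3.4·E[W] = (-3.5)·(-5.4) + 3.4·32 = 127.7.
Var(Q) = a²·Var(Z) + b²·Var(W) + 2ab·Cov(Z, W) with a = -3.5, b = 3.4.
= (-3.5)²·77.6 + 3.4²·77 + 2·(-3.5)·3.4·43.8
= 950.6 + 890.12 + (-1042.44) = 798.28.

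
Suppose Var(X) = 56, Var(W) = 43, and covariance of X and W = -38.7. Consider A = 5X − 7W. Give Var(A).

Var(A) = 6216

Var(A) = a²·Var(X) + b²·Var(W) + 2ab·covariance of X and W with a = 5, b = -7.
= 5²·56 + (-7)²·43 + 2·5·(-7)·(-38.7)
= 1400 + 2107 + 2709 = 6216.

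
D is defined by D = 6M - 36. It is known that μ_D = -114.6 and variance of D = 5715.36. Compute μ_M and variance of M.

From D = 6M - 36: μ_D = a·μ_M + b, so μ_M = (μ_D − b)/a = (-114.6 − (-36))/6 = -13.1.
variance of D = a²·variance of M, so variance of M = 5715.36/6² = 158.76.

μ_M = -13.1, variance of M = 158.76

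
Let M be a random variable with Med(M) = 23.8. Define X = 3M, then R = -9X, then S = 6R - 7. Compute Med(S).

Med(X) = 3·23.8 = 71.4.
Med(R) = (-9)·71.4 = -642.6.
Med(S) = 6·(-642.6) + (-7) = -3862.6.

Med(S) = -3862.6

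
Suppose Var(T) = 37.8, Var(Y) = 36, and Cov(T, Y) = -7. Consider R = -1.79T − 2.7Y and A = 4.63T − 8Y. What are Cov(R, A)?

Cov(R, A) = 451.59194

By bilinearity, Cov(R, A) = ac·Var(T) + bd·Var(Y) + (ad+bc)·Cov(T, Y), with a=-1.79, b=-2.7, c=4.63, d=-8.
ac·Var(T) = (-1.79)·4.63·37.8 = -313.27506
bd·Var(Y) = (-2.7)·(-8)·36 = 777.6
(ad+bc)·Cov(T, Y) = (1.819)·(-7) = -12.733
Cov(R, A) = -313.27506 + 777.6 + (-12.733) = 451.59194.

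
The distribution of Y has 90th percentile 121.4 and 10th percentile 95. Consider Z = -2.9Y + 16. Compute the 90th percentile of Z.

Since a = -2.9 < 0 the transformation is decreasing, reversing order: the 90th percentile of Z corresponds to the 10th percentile of Y.
So P_{90}(Z) = a·P_{10}(Y) + b = (-2.9)·95 + 16 = -259.5.

90th percentile of Z = -259.5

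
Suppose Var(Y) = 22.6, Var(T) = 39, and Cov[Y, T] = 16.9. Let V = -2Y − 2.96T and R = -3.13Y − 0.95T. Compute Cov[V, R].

By bilinearity, Cov[V, R] = ac·Var(Y) + bd·Var(T) + (ad+bc)·Cov[Y, T], with a=-2, b=-2.96, c=-3.13, d=-0.95.
ac·Var(Y) = (-2)·(-3.13)·22.6 = 141.476
bd·Var(T) = (-2.96)·(-0.95)·39 = 109.668
(ad+bc)·Cov[Y, T] = (11.1648)·16.9 = 188.68512
Cov[V, R] = 141.476 + 109.668 + 188.68512 = 439.82912.

Cov[V, R] = 439.82912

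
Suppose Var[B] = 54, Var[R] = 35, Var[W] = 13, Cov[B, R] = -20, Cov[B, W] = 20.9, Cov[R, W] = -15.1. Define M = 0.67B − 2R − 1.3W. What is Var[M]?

Var[M] = 124.8828

Var[M] = a²·Var[B] + b²·Var[R] + c²·Var[W] + 2ab·Cov[B, R] + 2ac·Cov[B, W] + 2bc·Cov[R, W], with a = 0.67, b = -2, c = -1.3.
= 24.2406 + 140 + 21.97 + 53.6 + (-36.4078) + (-78.52)
= 124.8828.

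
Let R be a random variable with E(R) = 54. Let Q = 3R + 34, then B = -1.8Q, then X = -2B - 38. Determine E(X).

E(X) = 667.6

E(Q) = 3·54 + 34 = 196.
E(B) = (-1.8)·196 = -352.8.
E(X) = (-2)·(-352.8) + (-38) = 667.6.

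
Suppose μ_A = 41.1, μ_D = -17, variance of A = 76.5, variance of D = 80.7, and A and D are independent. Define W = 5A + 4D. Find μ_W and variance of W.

μ_W = 5·μ_A + 4·μ_D = 5·41.1 + 4·(-17) = 137.5.
variance of W = a²·variance of A + b²·variance of D + 2ab·covariance of A and D with a = 5, b = 4.
Independence gives covariance of A and D = 0.
= 5²·76.5 + 4²·80.7 + 2·5·4·0
= 1912.5 + 1291.2 + 0 = 3203.7.

μ_W = 137.5, variance of W = 3203.7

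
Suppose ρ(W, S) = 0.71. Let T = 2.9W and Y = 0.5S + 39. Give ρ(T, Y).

Linear rescalings preserve correlation up to sign; here the slopes 2.9 and 0.5 have the same sign, so ρ(T, Y) = ρ(W, S) = 0.71.

ρ(T, Y) = 0.71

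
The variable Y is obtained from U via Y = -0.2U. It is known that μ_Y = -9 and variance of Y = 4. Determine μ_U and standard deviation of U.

From Y = -0.2U: μ_Y = a·μ_U + b, so μ_U = (μ_Y − b)/a = (-9 − 0)/(-0.2) = 45.
standard deviation of Y = √4 = 2.
standard deviation of Y = |a|·standard deviation of U, so standard deviation of U = 2/|-0.2| = 10.

μ_U = 45, standard deviation of U = 10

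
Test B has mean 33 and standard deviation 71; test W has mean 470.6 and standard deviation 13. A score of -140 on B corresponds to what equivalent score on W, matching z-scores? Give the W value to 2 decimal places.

W = 438.92

z = (-140 − 33)/71 ≈ -2.4366.
W = 470.6 + z·13 = 470.6 + (-140 − 33)·13/71 ≈ 438.92.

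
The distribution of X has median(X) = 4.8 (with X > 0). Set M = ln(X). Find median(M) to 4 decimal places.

median(M) = 1.5686

ln(X) is monotone on this domain, so median(M) = ln(4.8) ≈ 1.5686.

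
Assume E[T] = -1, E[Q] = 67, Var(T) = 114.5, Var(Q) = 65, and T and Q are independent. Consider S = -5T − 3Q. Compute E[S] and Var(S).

E[S] = -196, Var(S) = 3447.5

E[S] = (-5)·E[T] + (-3)·E[Q] = (-5)·(-1) + (-3)·67 = -196.
Var(S) = a²·Var(T) + b²·Var(Q) + 2ab·Cov[T, Q] with a = -5, b = -3.
Independence gives Cov[T, Q] = 0.
= (-5)²·114.5 + (-3)²·65 + 2·(-5)·(-3)·0
= 2862.5 + 585 + 0 = 3447.5.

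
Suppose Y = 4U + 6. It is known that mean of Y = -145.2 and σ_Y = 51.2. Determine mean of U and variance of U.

mean of U = -37.8, variance of U = 163.84

From Y = 4U + 6: mean of Y = a·mean of U + b, so mean of U = (mean of Y − b)/a = (-145.2 − 6)/4 = -37.8.
variance of Y = 51.2² = 2621.44.
variance of Y = a²·variance of U, so variance of U = 2621.44/4² = 163.84.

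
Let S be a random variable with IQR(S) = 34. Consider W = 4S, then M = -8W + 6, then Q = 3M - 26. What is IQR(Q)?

IQR(W) = |4|·34 = 136.
IQR(M) = |-8|·136 = 1088.
IQR(Q) = |3|·1088 = 3264.

IQR(Q) = 3264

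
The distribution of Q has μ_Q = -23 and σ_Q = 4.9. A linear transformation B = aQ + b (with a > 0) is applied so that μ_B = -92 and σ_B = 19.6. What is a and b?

a = 4, b = 0

σ_B = a·σ_Q (a > 0), so a = 19.6/4.9 = 4.
μ_B = a·μ_Q + b, so b = -92 − 4·(-23) = 0.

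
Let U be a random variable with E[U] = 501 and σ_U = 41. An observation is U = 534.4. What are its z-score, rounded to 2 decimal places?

z = (U − E[U]) / σ_U = (534.4 − 501) / 41 ≈ 0.81.

z = 0.81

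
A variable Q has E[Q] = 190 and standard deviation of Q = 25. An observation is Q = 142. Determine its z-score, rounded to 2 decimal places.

z = -1.92

z = (Q − E[Q]) / standard deviation of Q = (142 − 190) / 25 = -1.92.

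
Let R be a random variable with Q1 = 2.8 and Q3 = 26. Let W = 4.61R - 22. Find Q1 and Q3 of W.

Q1(W) = -9.092, Q3(W) = 97.86

a = 4.61 > 0: Q1(W) = a·Q1(R)+b = -9.092, Q3(W) = a·Q3(R)+b = 97.86.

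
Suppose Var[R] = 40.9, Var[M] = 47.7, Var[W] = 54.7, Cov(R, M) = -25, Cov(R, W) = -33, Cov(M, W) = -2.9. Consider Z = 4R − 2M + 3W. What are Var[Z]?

Var[Z] = a²·Var[R] + b²·Var[M] + c²·Var[W] + 2ab·Cov(R, M) + 2ac·Cov(R, W) + 2bc·Cov(M, W), with a = 4, b = -2, c = 3.
= 654.4 + 190.8 + 492.3 + 400 + (-792) + 34.8
= 980.3.

Var[Z] = 980.3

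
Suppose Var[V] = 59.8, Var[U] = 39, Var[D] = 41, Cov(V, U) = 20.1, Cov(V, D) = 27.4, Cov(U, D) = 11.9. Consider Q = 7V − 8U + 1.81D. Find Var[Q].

Var[Q] = 3659.0121

Var[Q] = a²·Var[V] + b²·Var[U] + c²·Var[D] + 2ab·Cov(V, U) + 2ac·Cov(V, D) + 2bc·Cov(U, D), with a = 7, b = -8, c = 1.81.
= 2930.2 + 2496 + 134.3201 + (-2251.2) + 694.316 + (-344.624)
= 3659.0121.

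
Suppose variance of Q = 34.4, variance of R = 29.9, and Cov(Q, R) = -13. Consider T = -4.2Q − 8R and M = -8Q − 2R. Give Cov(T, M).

By bilinearity, Cov(T, M) = ac·variance of Q + bd·variance of R + (ad+bc)·Cov(Q, R), with a=-4.2, b=-8, c=-8, d=-2.
ac·variance of Q = (-4.2)·(-8)·34.4 = 1155.84
bd·variance of R = (-8)·(-2)·29.9 = 478.4
(ad+bc)·Cov(Q, R) = (72.4)·(-13) = -941.2
Cov(T, M) = 1155.84 + 478.4 + (-941.2) = 693.04.

Cov(T, M) = 693.04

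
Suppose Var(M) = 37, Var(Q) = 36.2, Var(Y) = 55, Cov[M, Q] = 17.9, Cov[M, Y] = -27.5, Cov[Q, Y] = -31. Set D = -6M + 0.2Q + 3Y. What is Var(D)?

Var(D) = a²·Var(M) + b²·Var(Q) + c²·Var(Y) + 2ab·Cov[M, Q] + 2ac·Cov[M, Y] + 2bc·Cov[Q, Y], with a = -6, b = 0.2, c = 3.
= 1332 + 1.448 + 495 + (-42.96) + 990 + (-37.2)
= 2738.288.

Var(D) = 2738.288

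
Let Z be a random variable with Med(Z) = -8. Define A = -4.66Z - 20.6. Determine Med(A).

Med(A) = 16.68

A linear map preserves order up to sign, so Med(A) = a·Med(Z) + b = (-4.66)·(-8) + (-20.6) = 16.68.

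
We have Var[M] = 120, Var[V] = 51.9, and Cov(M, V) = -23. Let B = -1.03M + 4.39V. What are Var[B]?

Var[B] = 1335.52819

Var[B] = a²·Var[M] + b²·Var[V] + 2ab·Cov(M, V) with a = -1.03, b = 4.39.
= (-1.03)²·120 + 4.39²·51.9 + 2·(-1.03)·4.39·(-23)
= 127.308 + 1000.22199 + 207.9982 = 1335.52819.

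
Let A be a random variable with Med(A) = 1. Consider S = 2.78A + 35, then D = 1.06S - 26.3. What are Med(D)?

Med(S) = 2.78·1 + 35 = 37.78.
Med(D) = 1.06·37.78 + (-26.3) = 13.7468.

Med(D) = 13.7468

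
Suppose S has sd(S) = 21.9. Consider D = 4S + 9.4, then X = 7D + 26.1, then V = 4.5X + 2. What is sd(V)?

sd(D) = |4|·21.9 = 87.6.
sd(X) = |7|·87.6 = 613.2.
sd(V) = |4.5|·613.2 = 2759.4.

sd(V) = 2759.4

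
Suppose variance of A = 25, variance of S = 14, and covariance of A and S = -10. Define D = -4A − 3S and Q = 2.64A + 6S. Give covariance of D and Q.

By bilinearity, covariance of D and Q = ac·variance of A + bd·variance of S + (ad+bc)·covariance of A and S, with a=-4, b=-3, c=2.64, d=6.
ac·variance of A = (-4)·2.64·25 = -264
bd·variance of S = (-3)·6·14 = -252
(ad+bc)·covariance of A and S = (-31.92)·(-10) = 319.2
covariance of D and Q = -264 + (-252) + 319.2 = -196.8.

covariance of D and Q = -196.8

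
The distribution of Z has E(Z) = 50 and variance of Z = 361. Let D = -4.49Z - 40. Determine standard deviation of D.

standard deviation of D = 85.31

D = -4.49Z - 40 is linear with a = -4.49, b = -40.
standard deviation of Z = √361 = 19.
standard deviation of D = |a|·standard deviation of Z = |-4.49|·19 = 85.31.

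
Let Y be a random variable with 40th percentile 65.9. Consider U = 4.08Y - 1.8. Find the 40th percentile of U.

40th percentile of U = 267.072

Since a = 4.08 > 0 the transformation is increasing, so the 40th percentile of U = a·(P_{40} of Y) + b = 4.08·65.9 + (-1.8) = 267.072.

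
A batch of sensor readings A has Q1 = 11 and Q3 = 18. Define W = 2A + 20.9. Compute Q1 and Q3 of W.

Q1(W) = 42.9, Q3(W) = 56.9

a = 2 > 0: Q1(W) = a·Q1(A)+b = 42.9, Q3(W) = a·Q3(A)+b = 56.9.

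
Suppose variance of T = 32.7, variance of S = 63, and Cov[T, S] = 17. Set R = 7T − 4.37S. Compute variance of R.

variance of R = a²·variance of T + b²·variance of S + 2ab·Cov[T, S] with a = 7, b = -4.37.
= 7²·32.7 + (-4.37)²·63 + 2·7·(-4.37)·17
= 1602.3 + 1203.1047 + (-1040.06) = 1765.3447.

variance of R = 1765.3447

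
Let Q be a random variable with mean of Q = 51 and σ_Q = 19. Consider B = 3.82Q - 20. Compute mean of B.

mean of B = 174.82

B = 3.82Q - 20 is linear with a = 3.82, b = -20.
mean of B = a·mean of Q + b = 3.82·51 + (-20) = 174.82.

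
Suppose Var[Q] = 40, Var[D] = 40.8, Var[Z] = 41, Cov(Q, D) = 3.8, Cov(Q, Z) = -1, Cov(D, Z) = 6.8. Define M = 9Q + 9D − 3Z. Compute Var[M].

Var[M] = 7216.2

Var[M] = a²·Var[Q] + b²·Var[D] + c²·Var[Z] + 2ab·Cov(Q, D) + 2ac·Cov(Q, Z) + 2bc·Cov(D, Z), with a = 9, b = 9, c = -3.
= 3240 + 3304.8 + 369 + 615.6 + 54 + (-367.2)
= 7216.2.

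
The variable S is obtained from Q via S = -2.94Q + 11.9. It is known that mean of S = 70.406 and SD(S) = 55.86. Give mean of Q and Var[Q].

From S = -2.94Q + 11.9: mean of S = a·mean of Q + b, so mean of Q = (mean of S − b)/a = (70.406 − 11.9)/(-2.94) = -19.9.
Var[S] = 55.86² = 3120.3396.
Var[S] = a²·Var[Q], so Var[Q] = 3120.3396/(-2.94)² = 361.

mean of Q = -19.9, Var[Q] = 361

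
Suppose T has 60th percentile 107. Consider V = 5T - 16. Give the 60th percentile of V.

60th percentile of V = 519

Since a = 5 > 0 the transformation is increasing, so the 60th percentile of V = a·(P_{60} of T) + b = 5·107 + (-16) = 519.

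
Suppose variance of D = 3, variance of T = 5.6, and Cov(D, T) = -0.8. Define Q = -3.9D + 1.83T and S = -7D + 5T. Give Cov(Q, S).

Cov(Q, S) = 158.988

By bilinearity, Cov(Q, S) = ac·variance of D + bd·variance of T + (ad+bc)·Cov(D, T), with a=-3.9, b=1.83, c=-7, d=5.
ac·variance of D = (-3.9)·(-7)·3 = 81.9
bd·variance of T = 1.83·5·5.6 = 51.24
(ad+bc)·Cov(D, T) = (-32.31)·(-0.8) = 25.848
Cov(Q, S) = 81.9 + 51.24 + 25.848 = 158.988.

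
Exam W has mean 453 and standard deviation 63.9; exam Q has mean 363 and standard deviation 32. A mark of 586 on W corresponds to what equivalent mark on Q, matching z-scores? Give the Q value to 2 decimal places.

Q = 429.60

z = (586 − 453)/63.9 ≈ 2.0814.
Q = 363 + z·32 = 363 + (586 − 453)·32/63.9 ≈ 429.60.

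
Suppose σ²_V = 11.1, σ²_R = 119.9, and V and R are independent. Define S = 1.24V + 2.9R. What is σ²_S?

σ²_S = a²·σ²_V + b²·σ²_R + 2ab·Cov(V, R) with a = 1.24, b = 2.9.
Independence gives Cov(V, R) = 0.
= 1.24²·11.1 + 2.9²·119.9 + 2·1.24·2.9·0
= 17.06736 + 1008.359 + 0 = 1025.42636.

σ²_S = 1025.42636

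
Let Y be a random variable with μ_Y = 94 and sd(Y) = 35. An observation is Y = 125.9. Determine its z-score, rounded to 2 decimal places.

z = (Y − μ_Y) / sd(Y) = (125.9 − 94) / 35 ≈ 0.91.

z = 0.91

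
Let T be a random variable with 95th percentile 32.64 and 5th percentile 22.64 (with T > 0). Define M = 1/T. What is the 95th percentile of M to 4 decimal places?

95th percentile of M = 0.0442

1/T is decreasing on T > 0, so percentile order reverses: P_{95}(M) uses P_{5}(T) = 22.64.
P_{95}(M) = 1/22.64 ≈ 0.0442.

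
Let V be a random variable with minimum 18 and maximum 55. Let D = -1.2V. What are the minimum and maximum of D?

min(D) = -66, max(D) = -21.6

a = -1.2 < 0, so order reverses: min(D) = a·max(V)+b = (-1.2)·55 = -66; max(D) = a·min(V)+b = (-1.2)·18 = -21.6.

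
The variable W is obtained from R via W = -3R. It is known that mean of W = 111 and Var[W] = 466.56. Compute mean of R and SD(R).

From W = -3R: mean of W = a·mean of R + b, so mean of R = (mean of W − b)/a = (111 − 0)/(-3) = -37.
SD(W) = √466.56 = 21.6.
SD(W) = |a|·SD(R), so SD(R) = 21.6/|-3| = 7.2.

mean of R = -37, SD(R) = 7.2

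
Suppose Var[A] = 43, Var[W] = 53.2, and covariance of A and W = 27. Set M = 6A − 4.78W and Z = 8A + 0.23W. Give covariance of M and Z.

By bilinearity, covariance of M and Z = ac·Var[A] + bd·Var[W] + (ad+bc)·covariance of A and W, with a=6, b=-4.78, c=8, d=0.23.
ac·Var[A] = 6·8·43 = 2064
bd·Var[W] = (-4.78)·0.23·53.2 = -58.48808
(ad+bc)·covariance of A and W = (-36.86)·27 = -995.22
covariance of M and Z = 2064 + (-58.48808) + (-995.22) = 1010.29192.

covariance of M and Z = 1010.29192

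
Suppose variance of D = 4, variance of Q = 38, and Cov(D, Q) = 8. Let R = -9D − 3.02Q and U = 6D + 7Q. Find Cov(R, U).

Cov(R, U) = -1668.28

By bilinearity, Cov(R, U) = ac·variance of D + bd·variance of Q + (ad+bc)·Cov(D, Q), with a=-9, b=-3.02, c=6, d=7.
ac·variance of D = (-9)·6·4 = -216
bd·variance of Q = (-3.02)·7·38 = -803.32
(ad+bc)·Cov(D, Q) = (-81.12)·8 = -648.96
Cov(R, U) = -216 + (-803.32) + (-648.96) = -1668.28.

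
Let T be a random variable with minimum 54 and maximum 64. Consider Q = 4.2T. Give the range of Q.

Range of T = 64 − 54 = 10.
Range(Q) = |a|·Range(T) = |4.2|·10 = 42.

Range(Q) = 42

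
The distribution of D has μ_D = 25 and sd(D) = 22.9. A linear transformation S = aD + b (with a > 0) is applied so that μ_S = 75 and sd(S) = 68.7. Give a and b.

a = 3, b = 0

sd(S) = a·sd(D) (a > 0), so a = 68.7/22.9 = 3.
μ_S = a·μ_D + b, so b = 75 − 3·25 = 0.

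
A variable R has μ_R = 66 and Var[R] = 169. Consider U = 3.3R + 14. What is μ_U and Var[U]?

μ_U = 231.8, Var[U] = 1840.41

U = 3.3R + 14 is linear with a = 3.3, b = 14.
μ_U = a·μ_R + b = 3.3·66 + 14 = 231.8.
Var[U] = a²·Var[R] = 3.3²·169 = 1840.41 (the additive constant 14 does not affect variance).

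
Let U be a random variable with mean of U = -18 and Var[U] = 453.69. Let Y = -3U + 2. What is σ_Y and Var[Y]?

σ_Y = 63.9, Var[Y] = 4083.21

Y = -3U + 2 is linear with a = -3, b = 2.
σ_U = √453.69 = 21.3.
σ_Y = |a|·σ_U = |-3|·21.3 = 63.9.
Var[Y] = a²·Var[U] = (-3)²·453.69 = 4083.21 (the additive constant 2 does not affect variance).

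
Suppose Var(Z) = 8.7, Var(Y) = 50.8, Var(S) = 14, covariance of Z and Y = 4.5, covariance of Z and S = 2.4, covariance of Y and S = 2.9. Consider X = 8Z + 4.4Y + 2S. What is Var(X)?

Var(X) = a²·Var(Z) + b²·Var(Y) + c²·Var(S) + 2ab·covariance of Z and Y + 2ac·covariance of Z and S + 2bc·covariance of Y and S, with a = 8, b = 4.4, c = 2.
= 556.8 + 983.488 + 56 + 316.8 + 76.8 + 51.04
= 2040.928.

Var(X) = 2040.928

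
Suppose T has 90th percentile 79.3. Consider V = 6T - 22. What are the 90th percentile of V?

90th percentile of V = 453.8

Since a = 6 > 0 the transformation is increasing, so the 90th percentile of V = a·(P_{90} of T) + b = 6·79.3 + (-22) = 453.8.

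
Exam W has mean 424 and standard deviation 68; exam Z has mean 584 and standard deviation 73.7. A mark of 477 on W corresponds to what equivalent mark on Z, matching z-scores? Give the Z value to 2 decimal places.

Z = 641.44

z = (477 − 424)/68 ≈ 0.7794.
Z = 584 + z·73.7 = 584 + (477 − 424)·73.7/68 ≈ 641.44.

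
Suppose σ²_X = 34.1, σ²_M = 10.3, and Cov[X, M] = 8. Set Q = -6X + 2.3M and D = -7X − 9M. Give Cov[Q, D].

Cov[Q, D] = 1522.19

By bilinearity, Cov[Q, D] = ac·σ²_X + bd·σ²_M + (ad+bc)·Cov[X, M], with a=-6, b=2.3, c=-7, d=-9.
ac·σ²_X = (-6)·(-7)·34.1 = 1432.2
bd·σ²_M = 2.3·(-9)·10.3 = -213.21
(ad+bc)·Cov[X, M] = (37.9)·8 = 303.2
Cov[Q, D] = 1432.2 + (-213.21) + 303.2 = 1522.19.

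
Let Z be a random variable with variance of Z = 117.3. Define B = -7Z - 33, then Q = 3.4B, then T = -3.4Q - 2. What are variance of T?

variance of B = (-7)²·117.3 = 5747.7.
variance of Q = 3.4²·5747.7 = 66443.412.
variance of T = (-3.4)²·66443.412 = 768085.84272.

variance of T = 768085.84272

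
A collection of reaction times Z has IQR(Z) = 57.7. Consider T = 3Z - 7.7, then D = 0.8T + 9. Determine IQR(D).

IQR(D) = 138.48

IQR(T) = |3|·57.7 = 173.1.
IQR(D) = |0.8|·173.1 = 138.48.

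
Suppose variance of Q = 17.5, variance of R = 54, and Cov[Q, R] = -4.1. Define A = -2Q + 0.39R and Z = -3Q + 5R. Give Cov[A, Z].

Cov[A, Z] = 256.097

By bilinearity, Cov[A, Z] = ac·variance of Q + bd·variance of R + (ad+bc)·Cov[Q, R], with a=-2, b=0.39, c=-3, d=5.
ac·variance of Q = (-2)·(-3)·17.5 = 105
bd·variance of R = 0.39·5·54 = 105.3
(ad+bc)·Cov[Q, R] = (-11.17)·(-4.1) = 45.797
Cov[A, Z] = 105 + 105.3 + 45.797 = 256.097.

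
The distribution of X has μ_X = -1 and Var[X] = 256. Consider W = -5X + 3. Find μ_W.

W = -5X + 3 is linear with a = -5, b = 3.
μ_W = a·μ_X + b = (-5)·(-1) + 3 = 8.

μ_W = 8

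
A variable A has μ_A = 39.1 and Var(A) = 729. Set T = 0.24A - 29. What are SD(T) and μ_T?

T = 0.24A - 29 is linear with a = 0.24, b = -29.
SD(A) = √729 = 27.
SD(T) = |a|·SD(A) = |0.24|·27 = 6.48.
μ_T = a·μ_A + b = 0.24·39.1 + (-29) = -19.616.

SD(T) = 6.48, μ_T = -19.616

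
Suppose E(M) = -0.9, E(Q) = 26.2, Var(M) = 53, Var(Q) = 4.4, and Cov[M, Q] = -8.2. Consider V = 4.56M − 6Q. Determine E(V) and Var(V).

E(V) = 4.56·E(M) + (-6)·E(Q) = 4.56·(-0.9) + (-6)·26.2 = -161.304.
Var(V) = a²·Var(M) + b²·Var(Q) + 2ab·Cov[M, Q] with a = 4.56, b = -6.
= 4.56²·53 + (-6)²·4.4 + 2·4.56·(-6)·(-8.2)
= 1102.0608 + 158.4 + 448.704 = 1709.1648.

E(V) = -161.304, Var(V) = 1709.1648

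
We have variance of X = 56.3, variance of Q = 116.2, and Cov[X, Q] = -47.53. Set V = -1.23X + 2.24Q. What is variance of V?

variance of V = 930.130702

variance of V = a²·variance of X + b²·variance of Q + 2ab·Cov[X, Q] with a = -1.23, b = 2.24.
= (-1.23)²·56.3 + 2.24²·116.2 + 2·(-1.23)·2.24·(-47.53)
= 85.17627 + 583.04512 + 261.909312 = 930.130702.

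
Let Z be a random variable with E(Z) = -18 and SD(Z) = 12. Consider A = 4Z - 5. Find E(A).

E(A) = -77

A = 4Z - 5 is linear with a = 4, b = -5.
E(A) = a·E(Z) + b = 4·(-18) + (-5) = -77.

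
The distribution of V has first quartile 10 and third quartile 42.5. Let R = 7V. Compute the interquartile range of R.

IQR(R) = 227.5

IQR of V = Q3 − Q1 = 42.5 − 10 = 32.5.
Under R = aV + b, IQR(R) = |a|·IQR(V) = |7|·32.5 = 227.5 (shifts cancel; spread scales by |a|).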